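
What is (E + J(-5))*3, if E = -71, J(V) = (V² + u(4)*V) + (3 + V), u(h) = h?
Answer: -204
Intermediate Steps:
J(V) = 3 + V² + 5*V (J(V) = (V² + 4*V) + (3 + V) = 3 + V² + 5*V)
(E + J(-5))*3 = (-71 + (3 + (-5)² + 5*(-5)))*3 = (-71 + (3 + 25 - 25))*3 = (-71 + 3)*3 = -68*3 = -204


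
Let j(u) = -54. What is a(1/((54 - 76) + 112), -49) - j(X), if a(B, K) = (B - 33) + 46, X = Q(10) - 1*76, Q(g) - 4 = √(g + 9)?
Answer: 6031/90 ≈ 67.011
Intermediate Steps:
Q(g) = 4 + √(9 + g) (Q(g) = 4 + √(g + 9) = 4 + √(9 + g))
X = -72 + √19 (X = (4 + √(9 + 10)) - 1*76 = (4 + √19) - 76 = -72 + √19 ≈ -67.641)
a(B, K) = 13 + B (a(B, K) = (-33 + B) + 46 = 13 + B)
a(1/((54 - 76) + 112), -49) - j(X) = (13 + 1/((54 - 76) + 112)) - 1*(-54) = (13 + 1/(-22 + 112)) + 54 = (13 + 1/90) + 54 = 1171/90 + 54 = 6031/90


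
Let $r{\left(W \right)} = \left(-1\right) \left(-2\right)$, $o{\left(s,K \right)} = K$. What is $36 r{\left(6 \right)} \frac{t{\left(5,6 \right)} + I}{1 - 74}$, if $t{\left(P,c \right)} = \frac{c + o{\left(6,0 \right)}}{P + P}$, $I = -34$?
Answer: $\frac{12024}{365} \approx 32.942$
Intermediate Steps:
$r{\left(W \right)} = 2$
$t{\left(P,c \right)} = \frac{c}{2 P}$ ($t{\left(P,c \right)} = \frac{c + 0}{P + P} = \frac{c}{2 P}$)
$36 r{\left(6 \right)} \frac{t{\left(5,6 \right)} + I}{1 - 74} = 36 \cdot 2 \frac{\frac{1}{2} \cdot 6 \cdot \frac{1}{5} - 34}{1 - 74} = 72 \frac{\frac{1}{2} \cdot 6 \cdot \frac{1}{5} - 34}{-73} = 72 \left(\frac{3}{5} - 34\right) \left(- \frac{1}{73}\right) = 72 \left(\left(- \frac{167}{5}\right) \left(- \frac{1}{73}\right)\right) = 72 \cdot \frac{167}{365} = \frac{12024}{365}$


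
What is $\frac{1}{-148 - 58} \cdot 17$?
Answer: $- \frac{17}{206} \approx -0.082524$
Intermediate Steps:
$\frac{1}{-148 - 58} \cdot 17 = \frac{1}{-206} \cdot 17 = \left(- \frac{1}{206}\right) 17 = - \frac{17}{206}$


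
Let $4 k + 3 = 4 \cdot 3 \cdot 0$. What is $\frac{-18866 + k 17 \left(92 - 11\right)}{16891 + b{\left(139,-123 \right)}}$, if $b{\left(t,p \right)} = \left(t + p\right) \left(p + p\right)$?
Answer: $- \frac{15919}{10364} \approx -1.536$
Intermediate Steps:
$k = - \frac{3}{4}$ ($k = - \frac{3}{4} + \frac{4 \cdot 3 \cdot 0}{4} = - \frac{3}{4} + \frac{12 \cdot 0}{4} = - \frac{3}{4} + \frac{1}{4} \cdot 0 = - \frac{3}{4} + 0 = - \frac{3}{4} \approx -0.75$)
$b{\left(t,p \right)} = 2 p \left(p + t\right)$ ($b{\left(t,p \right)} = \left(p + t\right) 2 p = 2 p \left(p + t\right)$)
$\frac{-18866 + k 17 \left(92 - 11\right)}{16891 + b{\left(139,-123 \right)}} = \frac{-18866 + \left(- \frac{3}{4}\right) 17 \left(92 - 11\right)}{16891 + 2 \left(-123\right) \left(-123 + 139\right)} = \frac{-18866 - \frac{4131}{4}}{16891 + 2 \left(-123\right) 16} = \frac{-18866 - \frac{4131}{4}}{16891 - 3936} = - \frac{79595}{4 \cdot 12955} = \left(- \frac{79595}{4}\right) \frac{1}{12955} = - \frac{15919}{10364}$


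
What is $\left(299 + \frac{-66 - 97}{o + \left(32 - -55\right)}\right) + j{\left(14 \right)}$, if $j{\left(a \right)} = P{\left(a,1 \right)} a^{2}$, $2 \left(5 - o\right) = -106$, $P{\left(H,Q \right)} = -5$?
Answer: $- \frac{98908}{145} \approx -682.12$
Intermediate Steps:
$o = 58$ ($o = 5 - -53 = 5 + 53 = 58$)
$j{\left(a \right)} = - 5 a^{2}$
$\left(299 + \frac{-66 - 97}{o + \left(32 - -55\right)}\right) + j{\left(14 \right)} = \left(299 + \frac{-66 - 97}{58 + \left(32 - -55\right)}\right) - 5 \cdot 14^{2} = \left(299 - \frac{163}{58 + \left(32 + 55\right)}\right) - 980 = \left(299 - \frac{163}{58 + 87}\right) - 980 = \left(299 - \frac{163}{145}\right) - 980 = \frac{43192}{145} - 980 = - \frac{98908}{145}$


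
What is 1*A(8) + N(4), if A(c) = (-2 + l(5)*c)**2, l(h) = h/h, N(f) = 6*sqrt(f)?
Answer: 48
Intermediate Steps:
l(h) = 1
A(c) = (-2 + c)**2 (A(c) = (-2 + 1*c)**2 = (-2 + c)**2)
1*A(8) + N(4) = 1*(-2 + 8)**2 + 6*sqrt(4) = 1*6**2 + 6*2 = 1*36 + 12 = 36 + 12 = 48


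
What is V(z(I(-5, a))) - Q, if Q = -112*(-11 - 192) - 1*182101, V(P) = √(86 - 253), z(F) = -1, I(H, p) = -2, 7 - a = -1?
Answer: 159365 + I*√167 ≈ 1.5937e+5 + 12.923*I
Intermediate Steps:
a = 8 (a = 7 - 1*(-1) = 7 + 1 = 8)
V(P) = I*√167 (V(P) = √(-167) = I*√167)
Q = -159365 (Q = -112*(-203) - 182101 = 22736 - 182101 = -159365)
V(z(I(-5, a))) - Q = I*√167 - 1*(-159365) = I*√167 + 159365 = 159365 + I*√167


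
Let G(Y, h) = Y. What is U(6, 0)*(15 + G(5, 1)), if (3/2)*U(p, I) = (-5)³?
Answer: -5000/3 ≈ -1666.7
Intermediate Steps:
U(p, I) = -250/3 (U(p, I) = (⅔)*(-5)³ = (⅔)*(-125) = -250/3)
U(6, 0)*(15 + G(5, 1)) = -250*(15 + 5)/3 = -250/3*20 = -5000/3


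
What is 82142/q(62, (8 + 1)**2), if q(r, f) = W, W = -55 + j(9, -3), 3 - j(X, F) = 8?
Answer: -41071/30 ≈ -1369.0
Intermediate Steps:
j(X, F) = -5 (j(X, F) = 3 - 1*8 = 3 - 8 = -5)
W = -60 (W = -55 - 5 = -60)
q(r, f) = -60
82142/q(62, (8 + 1)**2) = 82142/(-60) = 82142*(-1/60) = -41071/30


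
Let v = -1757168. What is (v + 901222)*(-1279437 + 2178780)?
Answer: -769789043478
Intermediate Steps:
(v + 901222)*(-1279437 + 2178780) = (-1757168 + 901222)*(-1279437 + 2178780) = -855946*899343 = -769789043478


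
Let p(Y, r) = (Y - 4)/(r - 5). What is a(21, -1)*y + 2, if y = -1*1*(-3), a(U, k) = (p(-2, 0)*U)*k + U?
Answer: -53/5 ≈ -10.600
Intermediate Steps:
p(Y, r) = (-4 + Y)/(-5 + r)
a(U, k) = U + 6*U*k/5 (a(U, k) = (((-4 - 2)/(-5 + 0))*U)*k + U = ((-6/(-5))*U)*k + U = ((-1/5*(-6))*U)*k + U = (6*U/5)*k + U = 6*U*k/5 + U = U + 6*U*k/5)
y = 3 (y = -1*(-3) = 3)
a(21, -1)*y + 2 = ((1/5)*21*(5 + 6*(-1)))*3 + 2 = ((1/5)*21*(5 - 6))*3 + 2 = ((1/5)*21*(-1))*3 + 2 = -21/5*3 + 2 = -63/5 + 2 = -53/5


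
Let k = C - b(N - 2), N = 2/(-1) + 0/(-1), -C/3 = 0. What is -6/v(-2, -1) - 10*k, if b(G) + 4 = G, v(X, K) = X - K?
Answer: -74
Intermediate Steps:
C = 0 (C = -3*0 = 0)
N = -2 (N = 2*(-1) + 0*(-1) = -2 + 0 = -2)
b(G) = -4 + G
k = 8 (k = 0 - (-4 + (-2 - 2)) = 0 - (-4 - 4) = 0 - 1*(-8) = 0 + 8 = 8)
-6/v(-2, -1) - 10*k = -6/(-2 - 1*(-1)) - 10*8 = -6/(-2 + 1) - 80 = -6/(-1) - 80 = -6*(-1) - 80 = 6 - 80 = -74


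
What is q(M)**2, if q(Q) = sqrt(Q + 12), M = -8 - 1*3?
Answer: 1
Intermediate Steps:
M = -11 (M = -8 - 3 = -11)
q(Q) = sqrt(12 + Q)
q(M)**2 = (sqrt(12 - 11))**2 = (sqrt(1))**2 = 1**2 = 1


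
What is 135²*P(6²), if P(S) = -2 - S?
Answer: -692550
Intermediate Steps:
135²*P(6²) = 135²*(-2 - 1*6²) = 18225*(-2 - 1*36) = 18225*(-2 - 36) = 18225*(-38) = -692550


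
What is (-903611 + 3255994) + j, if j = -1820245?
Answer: 532138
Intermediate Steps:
(-903611 + 3255994) + j = (-903611 + 3255994) - 1820245 = 2352383 - 1820245 = 532138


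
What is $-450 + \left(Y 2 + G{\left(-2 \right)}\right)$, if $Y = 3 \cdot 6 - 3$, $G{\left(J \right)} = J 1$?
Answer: $-422$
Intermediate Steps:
$G{\left(J \right)} = J$
$Y = 15$ ($Y = 18 - 3 = 15$)
$-450 + \left(Y 2 + G{\left(-2 \right)}\right) = -450 + \left(15 \cdot 2 - 2\right) = -450 + \left(30 - 2\right) = -450 + 28 = -422$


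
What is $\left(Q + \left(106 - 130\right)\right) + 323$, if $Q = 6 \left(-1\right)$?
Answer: $293$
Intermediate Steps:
$Q = -6$
$\left(Q + \left(106 - 130\right)\right) + 323 = \left(-6 + \left(106 - 130\right)\right) + 323 = \left(-6 - 24\right) + 323 = -30 + 323 = 293$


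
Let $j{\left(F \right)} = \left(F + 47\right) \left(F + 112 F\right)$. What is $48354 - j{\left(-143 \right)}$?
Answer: $-1502910$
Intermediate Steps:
$j{\left(F \right)} = 113 F \left(47 + F\right)$ ($j{\left(F \right)} = \left(47 + F\right) 113 F = 113 F \left(47 + F\right)$)
$48354 - j{\left(-143 \right)} = 48354 - 113 \left(-143\right) \left(47 - 143\right) = 48354 - 113 \left(-143\right) \left(-96\right) = 48354 - 1551264 = -1502910$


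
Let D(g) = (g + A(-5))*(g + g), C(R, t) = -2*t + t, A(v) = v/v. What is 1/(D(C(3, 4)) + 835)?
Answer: 1/859 ≈ 0.0011641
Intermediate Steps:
A(v) = 1
C(R, t) = -t
D(g) = 2*g*(1 + g) (D(g) = (g + 1)*(g + g) = (1 + g)*(2*g) = 2*g*(1 + g))
1/(D(C(3, 4)) + 835) = 1/(2*(-1*4)*(1 - 1*4) + 835) = 1/(2*(-4)*(1 - 4) + 835) = 1/(2*(-4)*(-3) + 835) = 1/(24 + 835) = 1/859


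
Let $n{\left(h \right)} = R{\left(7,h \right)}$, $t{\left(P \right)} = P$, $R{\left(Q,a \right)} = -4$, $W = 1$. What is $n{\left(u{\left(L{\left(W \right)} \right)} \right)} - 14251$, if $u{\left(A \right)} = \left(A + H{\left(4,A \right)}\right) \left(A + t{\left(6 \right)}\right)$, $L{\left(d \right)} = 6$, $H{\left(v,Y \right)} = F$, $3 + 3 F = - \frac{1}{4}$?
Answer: $-14255$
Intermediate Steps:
$F = - \frac{13}{12}$ ($F = -1 + \frac{\left(-1\right) \frac{1}{4}}{3} = -1 + \frac{1}{3} \left(- \frac{1}{4}\right) = -1 - \frac{1}{12} = - \frac{13}{12} \approx -1.0833$)
$H{\left(v,Y \right)} = - \frac{13}{12}$
$u{\left(A \right)} = \left(6 + A\right) \left(- \frac{13}{12} + A\right)$ ($u{\left(A \right)} = \left(A - \frac{13}{12}\right) \left(A + 6\right) = \left(- \frac{13}{12} + A\right) \left(6 + A\right) = \left(6 + A\right) \left(- \frac{13}{12} + A\right)$)
$n{\left(h \right)} = -4$
$n{\left(u{\left(L{\left(W \right)} \right)} \right)} - 14251 = -4 - 14251 = -14255$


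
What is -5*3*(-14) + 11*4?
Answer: 254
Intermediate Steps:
-5*3*(-14) + 11*4 = -15*(-14) + 44 = 210 + 44 = 254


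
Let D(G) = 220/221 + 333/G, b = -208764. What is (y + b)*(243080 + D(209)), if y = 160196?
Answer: -41946842965048/3553 ≈ -1.1806e+10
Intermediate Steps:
D(G) = 220/221 + 333/G (D(G) = 220*(1/221) + 333/G = 220/221 + 333/G)
(y + b)*(243080 + D(209)) = (160196 - 208764)*(243080 + (220/221 + 333/209)) = -48568*(243080 + (220/221 + 333*(1/209))) = -48568*(243080 + (220/221 + 333/209)) = -48568*(243080 + 119573/46189) = -48568*11227741693/46189 = -41946842965048/3553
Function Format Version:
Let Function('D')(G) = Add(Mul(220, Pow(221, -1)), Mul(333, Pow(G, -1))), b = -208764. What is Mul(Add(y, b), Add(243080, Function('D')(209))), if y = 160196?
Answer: Rational(-41946842965048, 3553) ≈ -1.1806e+10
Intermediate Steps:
Function('D')(G) = Add(Rational(220, 221), Mul(333, Pow(G, -1))) (Function('D')(G) = Add(Mul(220, Rational(1, 221)), Mul(333, Pow(G, -1))) = Add(Rational(220, 221), Mul(333, Pow(G, -1))))
Mul(Add(y, b), Add(243080, Function('D')(209))) = Mul(Add(160196, -208764), Add(243080, Add(Rational(220, 221), Mul(333, Pow(209, -1))))) = Mul(-48568, Add(243080, Add(Rational(220, 221), Mul(333, Rational(1, 209))))) = Mul(-48568, Add(243080, Add(Rational(220, 221), Rational(333, 209)))) = Mul(-48568, Add(243080, Rational(119573, 46189))) = Mul(-48568, Rational(11227741693, 46189)) = Rational(-41946842965048, 3553)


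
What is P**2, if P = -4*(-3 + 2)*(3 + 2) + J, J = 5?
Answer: 625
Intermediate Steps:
P = 25 (P = -4*(-3 + 2)*(3 + 2) + 5 = -(-4)*5 + 5 = -4*(-5) + 5 = 20 + 5 = 25)
P**2 = 25**2 = 625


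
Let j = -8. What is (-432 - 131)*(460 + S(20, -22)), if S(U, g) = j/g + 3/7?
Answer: -19975803/77 ≈ -2.5943e+5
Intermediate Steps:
S(U, g) = 3/7 - 8/g (S(U, g) = -8/g + 3/7 = 3/7 - 8/g)
(-432 - 131)*(460 + S(20, -22)) = (-432 - 131)*(460 + (3/7 - 8/(-22))) = -563*(460 + (3/7 - 8*(-1/22))) = -563*(460 + (3/7 + 4/11)) = -563*(460 + 61/77) = -563*35481/77 = -19975803/77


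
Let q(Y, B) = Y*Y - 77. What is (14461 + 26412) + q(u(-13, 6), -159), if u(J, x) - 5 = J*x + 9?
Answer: 44892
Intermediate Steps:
u(J, x) = 14 + J*x (u(J, x) = 5 + (J*x + 9) = 5 + (9 + J*x) = 14 + J*x)
q(Y, B) = -77 + Y² (q(Y, B) = Y² - 77 = -77 + Y²)
(14461 + 26412) + q(u(-13, 6), -159) = (14461 + 26412) + (-77 + (14 - 13*6)²) = 40873 + (-77 + (14 - 78)²) = 40873 + (-77 + (-64)²) = 40873 + (-77 + 4096) = 40873 + 4019 = 44892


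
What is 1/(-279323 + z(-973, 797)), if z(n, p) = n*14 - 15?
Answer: -1/292960 ≈ -3.4134e-6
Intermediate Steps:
z(n, p) = -15 + 14*n (z(n, p) = 14*n - 15 = -15 + 14*n)
1/(-279323 + z(-973, 797)) = 1/(-279323 + (-15 + 14*(-973))) = 1/(-279323 + (-15 - 13622)) = 1/(-279323 - 13637) = 1/(-292960) = -1/292960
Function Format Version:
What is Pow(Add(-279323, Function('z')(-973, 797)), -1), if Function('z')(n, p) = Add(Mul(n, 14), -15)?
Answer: Rational(-1, 292960) ≈ -3.4134e-6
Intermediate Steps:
Function('z')(n, p) = Add(-15, Mul(14, n)) (Function('z')(n, p) = Add(Mul(14, n), -15) = Add(-15, Mul(14, n)))
Pow(Add(-279323, Function('z')(-973, 797)), -1) = Pow(Add(-279323, Add(-15, Mul(14, -973))), -1) = Pow(Add(-279323, Add(-15, -13622)), -1) = Pow(Add(-279323, -13637), -1) = Pow(-292960, -1) = Rational(-1, 292960)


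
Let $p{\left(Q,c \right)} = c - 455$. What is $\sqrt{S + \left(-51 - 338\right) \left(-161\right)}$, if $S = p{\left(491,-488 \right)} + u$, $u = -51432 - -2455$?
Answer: $\sqrt{12709} \approx 112.73$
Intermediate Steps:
$u = -48977$ ($u = -51432 + 2455 = -48977$)
$p{\left(Q,c \right)} = -455 + c$
$S = -49920$ ($S = \left(-455 - 488\right) - 48977 = -943 - 48977 = -49920$)
$\sqrt{S + \left(-51 - 338\right) \left(-161\right)} = \sqrt{-49920 + \left(-51 - 338\right) \left(-161\right)} = \sqrt{-49920 - -62629} = \sqrt{-49920 + 62629} = \sqrt{12709}$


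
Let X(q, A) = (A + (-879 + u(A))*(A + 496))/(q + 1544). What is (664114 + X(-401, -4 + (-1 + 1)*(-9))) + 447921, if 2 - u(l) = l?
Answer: 1270626485/1143 ≈ 1.1117e+6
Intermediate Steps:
u(l) = 2 - l
X(q, A) = (A + (-877 - A)*(496 + A))/(1544 + q) (X(q, A) = (A + (-879 + (2 - A))*(A + 496))/(q + 1544) = (A + (-877 - A)*(496 + A))/(1544 + q))
(664114 + X(-401, -4 + (-1 + 1)*(-9))) + 447921 = (664114 + (-434992 - (-4 + (-1 + 1)*(-9))**2 - 1372*(-4 + (-1 + 1)*(-9)))/(1544 - 401)) + 447921 = (664114 + (-434992 - (-4 + 0*(-9))**2 - 1372*(-4 + 0*(-9)))/1143) + 447921 = (664114 + (-434992 - (-4 + 0)**2 - 1372*(-4 + 0))/1143) + 447921 = (664114 + (-434992 - 1*(-4)**2 - 1372*(-4))/1143) + 447921 = (664114 + (-434992 - 1*16 + 5488)/1143) + 447921 = (664114 + (-434992 - 16 + 5488)/1143) + 447921 = (664114 + (1/1143)*(-429520)) + 447921 = (664114 - 429520/1143) + 447921 = 758652782/1143 + 447921 = 1270626485/1143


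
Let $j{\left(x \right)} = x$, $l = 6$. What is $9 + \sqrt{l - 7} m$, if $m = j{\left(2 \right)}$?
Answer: $9 + 2 i \approx 9.0 + 2.0 i$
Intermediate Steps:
$m = 2$
$9 + \sqrt{l - 7} m = 9 + \sqrt{6 - 7} \cdot 2 = 9 + \sqrt{-1} \cdot 2 = 9 + i 2 = 9 + 2 i$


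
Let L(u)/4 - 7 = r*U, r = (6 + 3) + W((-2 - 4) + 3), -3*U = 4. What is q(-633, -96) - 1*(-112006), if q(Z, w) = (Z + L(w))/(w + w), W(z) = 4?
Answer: 64517479/576 ≈ 1.1201e+5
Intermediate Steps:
U = -4/3 (U = -⅓*4 = -4/3 ≈ -1.3333)
r = 13 (r = (6 + 3) + 4 = 9 + 4 = 13)
L(u) = -124/3 (L(u) = 28 + 4*(13*(-4/3)) = 28 + 4*(-52/3) = 28 - 208/3 = -124/3)
q(Z, w) = (-124/3 + Z)/(2*w) (q(Z, w) = (Z - 124/3)/(w + w) = (-124/3 + Z)/((2*w)) = (-124/3 + Z)*(1/(2*w)) = (-124/3 + Z)/(2*w))
q(-633, -96) - 1*(-112006) = (⅙)*(-124 + 3*(-633))/(-96) - 1*(-112006) = (⅙)*(-1/96)*(-124 - 1899) + 112006 = (⅙)*(-1/96)*(-2023) + 112006 = 2023/576 + 112006 = 64517479/576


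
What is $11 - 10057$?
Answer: $-10046$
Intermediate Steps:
$11 - 10057 = -10046$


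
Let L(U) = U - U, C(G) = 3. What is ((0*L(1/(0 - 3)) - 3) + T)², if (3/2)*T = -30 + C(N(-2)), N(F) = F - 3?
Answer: 441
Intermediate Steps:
N(F) = -3 + F
T = -18 (T = 2*(-30 + 3)/3 = (⅔)*(-27) = -18)
L(U) = 0
((0*L(1/(0 - 3)) - 3) + T)² = ((0*0 - 3) - 18)² = ((0 - 3) - 18)² = (-3 - 18)² = (-21)² = 441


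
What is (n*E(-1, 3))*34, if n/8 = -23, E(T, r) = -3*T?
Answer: -18768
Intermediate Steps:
n = -184 (n = 8*(-23) = -184)
(n*E(-1, 3))*34 = -(-552)*(-1)*34 = -184*3*34 = -552*34 = -18768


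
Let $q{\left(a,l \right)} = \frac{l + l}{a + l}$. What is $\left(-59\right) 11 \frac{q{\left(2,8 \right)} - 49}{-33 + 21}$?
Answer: $- \frac{51271}{20} \approx -2563.6$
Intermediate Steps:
$q{\left(a,l \right)} = \frac{2 l}{a + l}$
$\left(-59\right) 11 \frac{q{\left(2,8 \right)} - 49}{-33 + 21} = \left(-59\right) 11 \frac{2 \cdot 8 \frac{1}{2 + 8} - 49}{-33 + 21} = - 649 \frac{2 \cdot 8 \cdot \frac{1}{10} - 49}{-12} = - 649 \left(2 \cdot 8 \cdot \frac{1}{10} - 49\right) \left(- \frac{1}{12}\right) = - 649 \left(\frac{8}{5} - 49\right) \left(- \frac{1}{12}\right) = - 649 \left(\left(- \frac{237}{5}\right) \left(- \frac{1}{12}\right)\right) = \left(-649\right) \frac{79}{20} = - \frac{51271}{20}$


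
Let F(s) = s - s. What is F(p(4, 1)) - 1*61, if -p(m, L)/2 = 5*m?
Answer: -61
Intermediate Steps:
p(m, L) = -10*m
F(s) = 0
F(p(4, 1)) - 1*61 = 0 - 1*61 = 0 - 61 = -61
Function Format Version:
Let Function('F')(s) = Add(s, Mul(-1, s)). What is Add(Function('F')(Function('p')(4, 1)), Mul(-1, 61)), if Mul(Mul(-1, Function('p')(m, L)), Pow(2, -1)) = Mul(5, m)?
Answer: -61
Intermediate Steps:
Function('p')(m, L) = Mul(-10, m) (Function('p')(m, L) = Mul(-2, Mul(5, m)) = Mul(-10, m))
Function('F')(s) = 0
Add(Function('F')(Function('p')(4, 1)), Mul(-1, 61)) = Add(0, Mul(-1, 61)) = Add(0, -61) = -61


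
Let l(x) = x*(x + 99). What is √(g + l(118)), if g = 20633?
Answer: √46239 ≈ 215.03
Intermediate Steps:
l(x) = x*(99 + x)
√(g + l(118)) = √(20633 + 118*(99 + 118)) = √(20633 + 118*217) = √(20633 + 25606) = √46239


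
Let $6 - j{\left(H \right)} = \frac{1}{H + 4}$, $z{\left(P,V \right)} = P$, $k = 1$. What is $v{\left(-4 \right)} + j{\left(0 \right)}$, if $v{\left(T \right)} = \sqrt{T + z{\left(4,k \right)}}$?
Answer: $\frac{23}{4} \approx 5.75$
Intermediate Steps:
$v{\left(T \right)} = \sqrt{4 + T}$ ($v{\left(T \right)} = \sqrt{T + 4} = \sqrt{4 + T}$)
$j{\left(H \right)} = 6 - \frac{1}{4 + H}$ ($j{\left(H \right)} = 6 - \frac{1}{H + 4} = 6 - \frac{1}{4 + H}$)
$v{\left(-4 \right)} + j{\left(0 \right)} = \sqrt{4 - 4} + \frac{23 + 6 \cdot 0}{4 + 0} = \sqrt{0} + \frac{23 + 0}{4} = 0 + \frac{1}{4} \cdot 23 = 0 + \frac{23}{4} = \frac{23}{4}$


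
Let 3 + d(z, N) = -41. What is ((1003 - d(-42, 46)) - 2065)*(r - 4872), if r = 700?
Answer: 4247096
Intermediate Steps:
d(z, N) = -44 (d(z, N) = -3 - 41 = -44)
((1003 - d(-42, 46)) - 2065)*(r - 4872) = ((1003 - 1*(-44)) - 2065)*(700 - 4872) = ((1003 + 44) - 2065)*(-4172) = (1047 - 2065)*(-4172) = -1018*(-4172) = 4247096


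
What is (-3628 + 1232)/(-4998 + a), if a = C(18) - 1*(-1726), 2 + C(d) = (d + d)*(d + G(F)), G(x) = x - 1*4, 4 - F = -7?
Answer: 1198/1187 ≈ 1.0093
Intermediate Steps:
F = 11 (F = 4 - 1*(-7) = 4 + 7 = 11)
G(x) = -4 + x (G(x) = x - 4 = -4 + x)
C(d) = -2 + 2*d*(7 + d) (C(d) = -2 + (d + d)*(d + (-4 + 11)) = -2 + (2*d)*(d + 7) = -2 + (2*d)*(7 + d) = -2 + 2*d*(7 + d))
a = 2624 (a = (-2 + 2*18**2 + 14*18) - 1*(-1726) = (-2 + 2*324 + 252) + 1726 = (-2 + 648 + 252) + 1726 = 898 + 1726 = 2624)
(-3628 + 1232)/(-4998 + a) = (-3628 + 1232)/(-4998 + 2624) = -2396/(-2374) = -2396*(-1/2374) = 1198/1187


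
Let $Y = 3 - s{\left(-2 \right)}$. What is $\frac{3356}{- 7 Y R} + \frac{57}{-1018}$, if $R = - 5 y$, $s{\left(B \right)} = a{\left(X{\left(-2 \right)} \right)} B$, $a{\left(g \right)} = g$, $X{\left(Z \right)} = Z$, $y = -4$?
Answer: $\frac{852107}{35630} \approx 23.915$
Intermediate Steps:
$s{\left(B \right)} = - 2 B$
$Y = -1$ ($Y = 3 - \left(-2\right) \left(-2\right) = 3 - 4 = -1$)
$R = 20$ ($R = \left(-5\right) \left(-4\right) = 20$)
$\frac{3356}{- 7 Y R} + \frac{57}{-1018} = \frac{3356}{\left(-7\right) \left(-1\right) 20} + \frac{57}{-1018} = \frac{3356}{7 \cdot 20} + 57 \left(- \frac{1}{1018}\right) = \frac{3356}{140} - \frac{57}{1018} = 3356 \cdot \frac{1}{140} - \frac{57}{1018} = \frac{839}{35} - \frac{57}{1018} = \frac{852107}{35630}$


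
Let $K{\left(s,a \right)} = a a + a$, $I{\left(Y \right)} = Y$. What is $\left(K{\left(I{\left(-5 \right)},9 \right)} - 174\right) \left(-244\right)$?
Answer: $20496$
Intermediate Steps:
$K{\left(s,a \right)} = a + a^{2}$ ($K{\left(s,a \right)} = a^{2} + a = a + a^{2}$)
$\left(K{\left(I{\left(-5 \right)},9 \right)} - 174\right) \left(-244\right) = \left(9 \left(1 + 9\right) - 174\right) \left(-244\right) = \left(9 \cdot 10 - 174\right) \left(-244\right) = \left(90 - 174\right) \left(-244\right) = \left(-84\right) \left(-244\right) = 20496$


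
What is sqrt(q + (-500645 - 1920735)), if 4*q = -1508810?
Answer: I*sqrt(11194330)/2 ≈ 1672.9*I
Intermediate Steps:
q = -754405/2 (q = (1/4)*(-1508810) = -754405/2 ≈ -3.7720e+5)
sqrt(q + (-500645 - 1920735)) = sqrt(-754405/2 + (-500645 - 1920735)) = sqrt(-754405/2 - 2421380) = sqrt(-5597165/2) = I*sqrt(11194330)/2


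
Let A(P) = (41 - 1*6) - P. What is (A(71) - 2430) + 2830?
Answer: 364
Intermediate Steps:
A(P) = 35 - P (A(P) = (41 - 6) - P = 35 - P)
(A(71) - 2430) + 2830 = ((35 - 1*71) - 2430) + 2830 = ((35 - 71) - 2430) + 2830 = (-36 - 2430) + 2830 = -2466 + 2830 = 364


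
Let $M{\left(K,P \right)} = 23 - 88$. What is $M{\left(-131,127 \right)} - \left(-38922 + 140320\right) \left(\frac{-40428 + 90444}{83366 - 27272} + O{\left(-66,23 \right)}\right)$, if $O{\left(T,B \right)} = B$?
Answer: $- \frac{22649169159}{9349} \approx -2.4226 \cdot 10^{6}$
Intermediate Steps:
$M{\left(K,P \right)} = -65$
$M{\left(-131,127 \right)} - \left(-38922 + 140320\right) \left(\frac{-40428 + 90444}{83366 - 27272} + O{\left(-66,23 \right)}\right) = -65 - \left(-38922 + 140320\right) \left(\frac{-40428 + 90444}{83366 - 27272} + 23\right) = -65 - 101398 \left(\frac{50016}{56094} + 23\right) = -65 - 101398 \left(50016 \cdot \frac{1}{56094} + 23\right) = -65 - 101398 \left(\frac{8336}{9349} + 23\right) = -65 - 101398 \cdot \frac{223363}{9349} = -65 - \frac{22648561474}{9349} = - \frac{22649169159}{9349}$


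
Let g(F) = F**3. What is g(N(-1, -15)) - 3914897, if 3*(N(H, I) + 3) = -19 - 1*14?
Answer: -3917641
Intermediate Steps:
N(H, I) = -14 (N(H, I) = -3 + (-19 - 1*14)/3 = -3 + (-19 - 14)/3 = -3 + (1/3)*(-33) = -3 - 11 = -14)
g(N(-1, -15)) - 3914897 = (-14)**3 - 3914897 = -2744 - 3914897 = -3917641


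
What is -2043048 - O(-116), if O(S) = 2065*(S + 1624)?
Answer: -5157068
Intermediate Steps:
O(S) = 3353560 + 2065*S (O(S) = 2065*(1624 + S) = 3353560 + 2065*S)
-2043048 - O(-116) = -2043048 - (3353560 + 2065*(-116)) = -2043048 - (3353560 - 239540) = -2043048 - 1*3114020 = -2043048 - 3114020 = -5157068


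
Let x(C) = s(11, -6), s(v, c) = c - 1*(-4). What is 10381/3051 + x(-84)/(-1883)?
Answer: 19553525/5745033 ≈ 3.4036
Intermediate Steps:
s(v, c) = 4 + c (s(v, c) = c + 4 = 4 + c)
x(C) = -2 (x(C) = 4 - 6 = -2)
10381/3051 + x(-84)/(-1883) = 10381/3051 - 2/(-1883) = 10381*(1/3051) - 2*(-1/1883) = 10381/3051 + 2/1883 = 19553525/5745033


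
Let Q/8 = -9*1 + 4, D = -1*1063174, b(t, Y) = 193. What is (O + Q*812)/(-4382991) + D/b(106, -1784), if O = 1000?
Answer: -4659875997794/845917263 ≈ -5508.7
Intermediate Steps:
D = -1063174
Q = -40 (Q = 8*(-9*1 + 4) = 8*(-9 + 4) = 8*(-5) = -40)
(O + Q*812)/(-4382991) + D/b(106, -1784) = (1000 - 40*812)/(-4382991) - 1063174/193 = (1000 - 32480)*(-1/4382991) - 1063174*1/193 = -31480*(-1/4382991) - 1063174/193 = 31480/4382991 - 1063174/193 = -4659875997794/845917263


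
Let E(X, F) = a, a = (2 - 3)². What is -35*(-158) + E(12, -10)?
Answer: 5531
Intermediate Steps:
a = 1 (a = (-1)² = 1)
E(X, F) = 1
-35*(-158) + E(12, -10) = -35*(-158) + 1 = 5530 + 1 = 5531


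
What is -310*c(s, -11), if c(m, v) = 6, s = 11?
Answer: -1860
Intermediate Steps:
-310*c(s, -11) = -310*6 = -1860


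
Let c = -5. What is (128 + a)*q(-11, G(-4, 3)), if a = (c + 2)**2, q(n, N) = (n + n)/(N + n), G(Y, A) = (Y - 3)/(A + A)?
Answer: 18084/73 ≈ 247.73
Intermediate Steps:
G(Y, A) = (-3 + Y)/(2*A) (G(Y, A) = (-3 + Y)/((2*A)) = (-3 + Y)*(1/(2*A)) = (-3 + Y)/(2*A))
q(n, N) = 2*n/(N + n) (q(n, N) = (2*n)/(N + n) = 2*n/(N + n))
a = 9 (a = (-5 + 2)**2 = (-3)**2 = 9)
(128 + a)*q(-11, G(-4, 3)) = (128 + 9)*(2*(-11)/((1/2)*(-3 - 4)/3 - 11)) = 137*(2*(-11)/((1/2)*(1/3)*(-7) - 11)) = 137*(2*(-11)/(-7/6 - 11)) = 137*(2*(-11)/(-73/6)) = 137*(2*(-11)*(-6/73)) = 137*(132/73) = 18084/73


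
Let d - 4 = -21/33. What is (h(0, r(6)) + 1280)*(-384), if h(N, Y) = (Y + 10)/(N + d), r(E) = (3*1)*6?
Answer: -18304512/37 ≈ -4.9472e+5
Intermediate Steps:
r(E) = 18 (r(E) = 3*6 = 18)
d = 37/11 (d = 4 - 21/33 = 4 - 21*1/33 = 4 - 7/11 = 37/11 ≈ 3.3636)
h(N, Y) = (10 + Y)/(37/11 + N) (h(N, Y) = (Y + 10)/(N + 37/11) = (10 + Y)/(37/11 + N))
(h(0, r(6)) + 1280)*(-384) = (11*(10 + 18)/(37 + 11*0) + 1280)*(-384) = (11*28/(37 + 0) + 1280)*(-384) = (11*28/37 + 1280)*(-384) = (11*(1/37)*28 + 1280)*(-384) = (308/37 + 1280)*(-384) = (47668/37)*(-384) = -18304512/37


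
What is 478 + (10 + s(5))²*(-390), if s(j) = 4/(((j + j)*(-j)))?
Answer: -4737562/125 ≈ -37901.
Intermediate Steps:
s(j) = -2/j² (s(j) = 4/(((2*j)*(-j))) = 4/((-2*j²)) = 4*(-1/(2*j²)) = -2/j²)
478 + (10 + s(5))²*(-390) = 478 + (10 - 2/5²)²*(-390) = 478 + (10 - 2*1/25)²*(-390) = 478 + (10 - 2/25)²*(-390) = 478 + (248/25)²*(-390) = 478 + (61504/625)*(-390) = 478 - 4797312/125 = -4737562/125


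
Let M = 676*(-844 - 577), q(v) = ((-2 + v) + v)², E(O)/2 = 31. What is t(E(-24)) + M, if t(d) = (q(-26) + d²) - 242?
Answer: -954078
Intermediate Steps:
E(O) = 62 (E(O) = 2*31 = 62)
q(v) = (-2 + 2*v)²
t(d) = 2674 + d² (t(d) = (4*(-1 - 26)² + d²) - 242 = (4*(-27)² + d²) - 242 = (4*729 + d²) - 242 = (2916 + d²) - 242 = 2674 + d²)
M = -960596 (M = 676*(-1421) = -960596)
t(E(-24)) + M = (2674 + 62²) - 960596 = (2674 + 3844) - 960596 = 6518 - 960596 = -954078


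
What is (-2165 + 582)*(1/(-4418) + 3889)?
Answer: -27198474383/4418 ≈ -6.1563e+6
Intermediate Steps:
(-2165 + 582)*(1/(-4418) + 3889) = -1583*(-1/4418 + 3889) = -1583*17181601/4418 = -27198474383/4418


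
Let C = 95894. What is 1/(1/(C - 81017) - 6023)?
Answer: -14877/89604170 ≈ -0.00016603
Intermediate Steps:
1/(1/(C - 81017) - 6023) = 1/(1/(95894 - 81017) - 6023) = 1/(1/14877 - 6023) = 1/(-89604170/14877) = -14877/89604170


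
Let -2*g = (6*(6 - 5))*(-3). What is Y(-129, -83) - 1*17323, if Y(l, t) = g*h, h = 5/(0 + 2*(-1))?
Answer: -34691/2 ≈ -17346.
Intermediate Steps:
h = -5/2 (h = 5/(0 - 2) = 5/(-2) = 5*(-½) = -5/2 ≈ -2.5000)
g = 9 (g = -6*(6 - 5)*(-3)/2 = -6*1*(-3)/2 = -3*(-3) = -½*(-18) = 9)
Y(l, t) = -45/2 (Y(l, t) = 9*(-5/2) = -45/2)
Y(-129, -83) - 1*17323 = -45/2 - 1*17323 = -45/2 - 17323 = -34691/2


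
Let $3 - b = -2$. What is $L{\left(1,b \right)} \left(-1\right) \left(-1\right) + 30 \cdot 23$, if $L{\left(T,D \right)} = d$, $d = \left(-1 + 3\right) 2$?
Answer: $694$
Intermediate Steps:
$b = 5$ ($b = 3 - -2 = 3 + 2 = 5$)
$d = 4$ ($d = 2 \cdot 2 = 4$)
$L{\left(T,D \right)} = 4$
$L{\left(1,b \right)} \left(-1\right) \left(-1\right) + 30 \cdot 23 = 4 \left(-1\right) \left(-1\right) + 30 \cdot 23 = \left(-4\right) \left(-1\right) + 690 = 4 + 690 = 694$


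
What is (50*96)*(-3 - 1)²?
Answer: 76800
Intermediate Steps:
(50*96)*(-3 - 1)² = 4800*(-4)² = 4800*16 = 76800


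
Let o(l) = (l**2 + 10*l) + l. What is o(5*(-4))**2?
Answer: 32400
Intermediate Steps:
o(l) = l**2 + 11*l
o(5*(-4))**2 = ((5*(-4))*(11 + 5*(-4)))**2 = (-20*(11 - 20))**2 = (-20*(-9))**2 = 180**2 = 32400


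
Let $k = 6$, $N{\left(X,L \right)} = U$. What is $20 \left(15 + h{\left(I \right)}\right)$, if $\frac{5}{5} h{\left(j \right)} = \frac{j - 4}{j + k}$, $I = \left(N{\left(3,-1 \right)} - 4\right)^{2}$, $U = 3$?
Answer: $\frac{2040}{7} \approx 291.43$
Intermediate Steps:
$N{\left(X,L \right)} = 3$
$I = 1$ ($I = \left(3 - 4\right)^{2} = \left(-1\right)^{2} = 1$)
$h{\left(j \right)} = \frac{-4 + j}{6 + j}$ ($h{\left(j \right)} = \frac{j - 4}{j + 6} = \frac{-4 + j}{6 + j}$)
$20 \left(15 + h{\left(I \right)}\right) = 20 \left(15 + \frac{-4 + 1}{6 + 1}\right) = 20 \left(15 + \frac{1}{7} \left(-3\right)\right) = 20 \left(15 - \frac{3}{7}\right) = 20 \cdot \frac{102}{7} = \frac{2040}{7}$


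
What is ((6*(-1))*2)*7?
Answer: -84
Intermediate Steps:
((6*(-1))*2)*7 = -6*2*7 = -12*7 = -84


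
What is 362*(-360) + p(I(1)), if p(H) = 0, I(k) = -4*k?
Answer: -130320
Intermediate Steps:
362*(-360) + p(I(1)) = 362*(-360) + 0 = -130320 + 0 = -130320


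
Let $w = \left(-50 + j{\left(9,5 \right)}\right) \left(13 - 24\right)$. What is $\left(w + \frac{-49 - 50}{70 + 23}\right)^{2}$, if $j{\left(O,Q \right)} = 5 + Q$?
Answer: $\frac{185150449}{961} \approx 1.9266 \cdot 10^{5}$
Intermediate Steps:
$w = 440$ ($w = \left(-50 + \left(5 + 5\right)\right) \left(13 - 24\right) = \left(-50 + 10\right) \left(-11\right) = \left(-40\right) \left(-11\right) = 440$)
$\left(w + \frac{-49 - 50}{70 + 23}\right)^{2} = \left(440 + \frac{-49 - 50}{70 + 23}\right)^{2} = \left(440 - \frac{99}{93}\right)^{2} = \left(440 - \frac{33}{31}\right)^{2} = \left(\frac{13607}{31}\right)^{2} = \frac{185150449}{961}$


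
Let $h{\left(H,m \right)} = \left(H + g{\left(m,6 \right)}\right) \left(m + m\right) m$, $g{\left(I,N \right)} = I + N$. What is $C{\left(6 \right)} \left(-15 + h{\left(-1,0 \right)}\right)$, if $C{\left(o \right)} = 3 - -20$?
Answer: $-345$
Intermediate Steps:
$C{\left(o \right)} = 23$ ($C{\left(o \right)} = 3 + 20 = 23$)
$h{\left(H,m \right)} = 2 m^{2} \left(6 + H + m\right)$ ($h{\left(H,m \right)} = \left(H + \left(m + 6\right)\right) \left(m + m\right) m = \left(H + \left(6 + m\right)\right) 2 m m = \left(6 + H + m\right) 2 m m = 2 m \left(6 + H + m\right) m = 2 m^{2} \left(6 + H + m\right)$)
$C{\left(6 \right)} \left(-15 + h{\left(-1,0 \right)}\right) = 23 \left(-15 + 2 \cdot 0^{2} \left(6 - 1 + 0\right)\right) = 23 \left(-15 + 2 \cdot 0 \cdot 5\right) = 23 \left(-15 + 0\right) = 23 \left(-15\right) = -345$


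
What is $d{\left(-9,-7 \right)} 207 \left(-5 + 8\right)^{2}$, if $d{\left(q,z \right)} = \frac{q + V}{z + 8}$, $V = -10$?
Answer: $-35397$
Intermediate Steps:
$d{\left(q,z \right)} = \frac{-10 + q}{8 + z}$ ($d{\left(q,z \right)} = \frac{q - 10}{z + 8} = \frac{-10 + q}{8 + z}$)
$d{\left(-9,-7 \right)} 207 \left(-5 + 8\right)^{2} = \frac{-10 - 9}{8 - 7} \cdot 207 \left(-5 + 8\right)^{2} = 1^{-1} \left(-19\right) 207 \cdot 3^{2} = 1 \left(-19\right) 207 \cdot 9 = \left(-19\right) 207 \cdot 9 = \left(-3933\right) 9 = -35397$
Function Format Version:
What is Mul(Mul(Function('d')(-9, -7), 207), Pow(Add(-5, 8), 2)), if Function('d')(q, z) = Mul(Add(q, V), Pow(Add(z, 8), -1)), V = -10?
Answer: -35397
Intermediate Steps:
Function('d')(q, z) = Mul(Pow(Add(8, z), -1), Add(-10, q)) (Function('d')(q, z) = Mul(Add(q, -10), Pow(Add(z, 8), -1)) = Mul(Add(-10, q), Pow(Add(8, z), -1)) = Mul(Pow(Add(8, z), -1), Add(-10, q)))
Mul(Mul(Function('d')(-9, -7), 207), Pow(Add(-5, 8), 2)) = Mul(Mul(Mul(Pow(Add(8, -7), -1), Add(-10, -9)), 207), Pow(Add(-5, 8), 2)) = Mul(Mul(Mul(Pow(1, -1), -19), 207), Pow(3, 2)) = Mul(Mul(Mul(1, -19), 207), 9) = Mul(Mul(-19, 207), 9) = Mul(-3933, 9) = -35397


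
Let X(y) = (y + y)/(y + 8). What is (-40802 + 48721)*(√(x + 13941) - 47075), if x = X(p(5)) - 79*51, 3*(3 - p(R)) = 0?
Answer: -372786925 + 7919*√1199418/11 ≈ -3.7200e+8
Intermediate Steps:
p(R) = 3 (p(R) = 3 - ⅓*0 = 3 + 0 = 3)
X(y) = 2*y/(8 + y) (X(y) = (2*y)/(8 + y) = 2*y/(8 + y))
x = -44313/11 (x = 2*3/(8 + 3) - 79*51 = 2*3/11 - 4029 = 2*3*(1/11) - 4029 = 6/11 - 4029 = -44313/11 ≈ -4028.5)
(-40802 + 48721)*(√(x + 13941) - 47075) = (-40802 + 48721)*(√(-44313/11 + 13941) - 47075) = 7919*(√(109038/11) - 47075) = 7919*(√1199418/11 - 47075) = 7919*(-47075 + √1199418/11) = -372786925 + 7919*√1199418/11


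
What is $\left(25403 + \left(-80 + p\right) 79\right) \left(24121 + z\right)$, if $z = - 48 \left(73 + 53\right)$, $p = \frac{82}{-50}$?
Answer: $\frac{8563638028}{25} \approx 3.4255 \cdot 10^{8}$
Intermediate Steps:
$p = - \frac{41}{25}$ ($p = 82 \left(- \frac{1}{50}\right) = - \frac{41}{25} \approx -1.64$)
$z = -6048$ ($z = \left(-48\right) 126 = -6048$)
$\left(25403 + \left(-80 + p\right) 79\right) \left(24121 + z\right) = \left(25403 + \left(-80 - \frac{41}{25}\right) 79\right) \left(24121 - 6048\right) = \left(25403 - \frac{161239}{25}\right) 18073 = \frac{473836}{25} \cdot 18073 = \frac{8563638028}{25}$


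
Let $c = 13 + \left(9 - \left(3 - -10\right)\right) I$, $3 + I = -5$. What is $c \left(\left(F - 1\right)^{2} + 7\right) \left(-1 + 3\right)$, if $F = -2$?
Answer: $1440$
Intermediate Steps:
$I = -8$ ($I = -3 - 5 = -8$)
$c = 45$ ($c = 13 + \left(9 - \left(3 - -10\right)\right) \left(-8\right) = 13 + \left(9 - \left(3 + 10\right)\right) \left(-8\right) = 13 + \left(9 - 13\right) \left(-8\right) = 13 - -32 = 13 + 32 = 45$)
$c \left(\left(F - 1\right)^{2} + 7\right) \left(-1 + 3\right) = 45 \left(\left(-2 - 1\right)^{2} + 7\right) \left(-1 + 3\right) = 45 \left(\left(-3\right)^{2} + 7\right) 2 = 45 \left(9 + 7\right) 2 = 45 \cdot 16 \cdot 2 = 45 \cdot 32 = 1440$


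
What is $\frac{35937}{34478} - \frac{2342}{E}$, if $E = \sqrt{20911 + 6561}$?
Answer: $\frac{35937}{34478} - \frac{1171 \sqrt{1717}}{3434} \approx -13.088$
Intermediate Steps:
$E = 4 \sqrt{1717}$ ($E = \sqrt{27472} = 4 \sqrt{1717} \approx 165.75$)
$\frac{35937}{34478} - \frac{2342}{E} = \frac{35937}{34478} - \frac{2342}{4 \sqrt{1717}} = 35937 \cdot \frac{1}{34478} - 2342 \frac{\sqrt{1717}}{6868} = \frac{35937}{34478} - \frac{1171 \sqrt{1717}}{3434}$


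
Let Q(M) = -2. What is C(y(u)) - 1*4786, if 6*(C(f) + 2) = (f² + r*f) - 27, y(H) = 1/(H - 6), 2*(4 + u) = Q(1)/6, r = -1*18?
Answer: -35663577/7442 ≈ -4792.2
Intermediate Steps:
r = -18
u = -25/6 (u = -4 + (-2/6)/2 = -4 + (-2*⅙)/2 = -4 + (½)*(-⅓) = -4 - ⅙ = -25/6 ≈ -4.1667)
y(H) = 1/(-6 + H)
C(f) = -13/2 - 3*f + f²/6 (C(f) = -2 + ((f² - 18*f) - 27)/6 = -2 + (-27 + f² - 18*f)/6 = -2 + (-9/2 - 3*f + f²/6) = -13/2 - 3*f + f²/6)
C(y(u)) - 1*4786 = (-13/2 - 3/(-6 - 25/6) + (1/(-6 - 25/6))²/6) - 1*4786 = (-13/2 - 3/(-61/6) + (1/(-61/6))²/6) - 4786 = (-13/2 - 3*(-6/61) + (-6/61)²/6) - 4786 = (-13/2 + 18/61 + (⅙)*(36/3721)) - 4786 = (-13/2 + 18/61 + 6/3721) - 4786 = -46165/7442 - 4786 = -35663577/7442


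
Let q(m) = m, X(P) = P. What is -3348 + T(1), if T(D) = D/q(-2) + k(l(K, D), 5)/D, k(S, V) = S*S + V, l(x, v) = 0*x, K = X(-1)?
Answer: -6687/2 ≈ -3343.5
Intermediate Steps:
K = -1
l(x, v) = 0
k(S, V) = V + S**2 (k(S, V) = S**2 + V = V + S**2)
T(D) = 5/D - D/2 (T(D) = D/(-2) + (5 + 0**2)/D = D*(-1/2) + (5 + 0)/D = -D/2 + 5/D = 5/D - D/2)
-3348 + T(1) = -3348 + (5/1 - 1/2*1) = -3348 + (5*1 - 1/2) = -3348 + (5 - 1/2) = -3348 + 9/2 = -6687/2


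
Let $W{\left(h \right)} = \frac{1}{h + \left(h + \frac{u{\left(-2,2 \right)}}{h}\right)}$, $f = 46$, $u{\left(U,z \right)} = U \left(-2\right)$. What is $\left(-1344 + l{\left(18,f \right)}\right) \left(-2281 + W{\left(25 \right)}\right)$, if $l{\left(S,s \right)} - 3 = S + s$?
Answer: $\frac{3652665673}{1254} \approx 2.9128 \cdot 10^{6}$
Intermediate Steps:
$u{\left(U,z \right)} = - 2 U$
$l{\left(S,s \right)} = 3 + S + s$ ($l{\left(S,s \right)} = 3 + \left(S + s\right) = 3 + S + s$)
$W{\left(h \right)} = \frac{1}{2 h + \frac{4}{h}}$ ($W{\left(h \right)} = \frac{1}{h + \left(h + \frac{\left(-2\right) \left(-2\right)}{h}\right)} = \frac{1}{h + \left(h + \frac{4}{h}\right)} = \frac{1}{2 h + \frac{4}{h}}$)
$\left(-1344 + l{\left(18,f \right)}\right) \left(-2281 + W{\left(25 \right)}\right) = \left(-1344 + \left(3 + 18 + 46\right)\right) \left(-2281 + \frac{1}{2} \cdot 25 \frac{1}{2 + 25^{2}}\right) = \left(-1344 + 67\right) \left(-2281 + \frac{1}{2} \cdot 25 \frac{1}{2 + 625}\right) = - 1277 \left(-2281 + \frac{1}{2} \cdot 25 \cdot \frac{1}{627}\right) = - 1277 \left(-2281 + \frac{25}{1254}\right) = \left(-1277\right) \left(- \frac{2860349}{1254}\right) = \frac{3652665673}{1254}$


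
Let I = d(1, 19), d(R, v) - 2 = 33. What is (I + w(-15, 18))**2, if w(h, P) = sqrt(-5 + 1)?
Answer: 1221 + 140*I ≈ 1221.0 + 140.0*I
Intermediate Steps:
d(R, v) = 35 (d(R, v) = 2 + 33 = 35)
w(h, P) = 2*I (w(h, P) = sqrt(-4) = 2*I)
I = 35
(I + w(-15, 18))**2 = (35 + 2*I)**2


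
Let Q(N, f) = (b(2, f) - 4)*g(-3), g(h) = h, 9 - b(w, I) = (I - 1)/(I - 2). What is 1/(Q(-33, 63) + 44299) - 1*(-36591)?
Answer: 98850952471/2701510 ≈ 36591.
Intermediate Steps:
b(w, I) = 9 - (-1 + I)/(-2 + I) (b(w, I) = 9 - (I - 1)/(I - 2) = 9 - (-1 + I)/(-2 + I))
Q(N, f) = 12 - 3*(-17 + 8*f)/(-2 + f) (Q(N, f) = ((-17 + 8*f)/(-2 + f) - 4)*(-3) = (-4 + (-17 + 8*f)/(-2 + f))*(-3) = 12 - 3*(-17 + 8*f)/(-2 + f))
1/(Q(-33, 63) + 44299) - 1*(-36591) = 1/(3*(9 - 4*63)/(-2 + 63) + 44299) - 1*(-36591) = 1/(3*(9 - 252)/61 + 44299) + 36591 = 1/(3*(1/61)*(-243) + 44299) + 36591 = 1/(-729/61 + 44299) + 36591 = 1/(2701510/61) + 36591 = 61/2701510 + 36591 = 98850952471/2701510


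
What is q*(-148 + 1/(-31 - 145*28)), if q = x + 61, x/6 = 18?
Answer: -123259305/4928 ≈ -25012.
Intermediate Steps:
x = 108 (x = 6*18 = 108)
q = 169 (q = 108 + 61 = 169)
q*(-148 + 1/(-31 - 145*28)) = 169*(-148 + 1/(-31 - 145*28)) = 169*(-148 + (1/28)/(-176)) = 169*(-148 - 1/176*1/28) = 169*(-148 - 1/4928) = 169*(-729345/4928) = -123259305/4928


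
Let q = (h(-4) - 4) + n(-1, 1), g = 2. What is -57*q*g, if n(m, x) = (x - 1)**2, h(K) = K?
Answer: 912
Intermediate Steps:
n(m, x) = (-1 + x)**2
q = -8 (q = (-4 - 4) + (-1 + 1)**2 = -8 + 0**2 = -8 + 0 = -8)
-57*q*g = -(-456)*2 = -57*(-16) = 912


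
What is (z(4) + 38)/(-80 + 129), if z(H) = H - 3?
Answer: 39/49 ≈ 0.79592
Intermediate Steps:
z(H) = -3 + H
(z(4) + 38)/(-80 + 129) = ((-3 + 4) + 38)/(-80 + 129) = (1 + 38)/49 = 39*(1/49) = 39/49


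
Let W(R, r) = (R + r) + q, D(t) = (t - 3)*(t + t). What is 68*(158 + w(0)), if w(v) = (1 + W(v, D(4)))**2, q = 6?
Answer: 26044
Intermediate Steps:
D(t) = 2*t*(-3 + t) (D(t) = (-3 + t)*(2*t) = 2*t*(-3 + t))
W(R, r) = 6 + R + r (W(R, r) = (R + r) + 6 = 6 + R + r)
w(v) = (15 + v)**2 (w(v) = (1 + (6 + v + 2*4*(-3 + 4)))**2 = (1 + (6 + v + 2*4*1))**2 = (1 + (6 + v + 8))**2 = (1 + (14 + v))**2 = (15 + v)**2)
68*(158 + w(0)) = 68*(158 + (15 + 0)**2) = 68*(158 + 15**2) = 68*(158 + 225) = 68*383 = 26044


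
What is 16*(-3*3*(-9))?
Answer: 1296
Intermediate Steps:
16*(-3*3*(-9)) = 16*(-9*(-9)) = 16*81 = 1296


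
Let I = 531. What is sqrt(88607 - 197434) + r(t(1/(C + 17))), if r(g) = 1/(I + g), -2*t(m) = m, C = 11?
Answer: 56/29735 + I*sqrt(108827) ≈ 0.0018833 + 329.89*I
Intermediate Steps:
t(m) = -m/2
r(g) = 1/(531 + g)
sqrt(88607 - 197434) + r(t(1/(C + 17))) = sqrt(88607 - 197434) + 1/(531 - 1/(2*(11 + 17))) = sqrt(-108827) + 1/(531 - 1/2/28) = I*sqrt(108827) + 1/(531 - 1/2*1/28) = I*sqrt(108827) + 1/(531 - 1/56) = I*sqrt(108827) + 1/(29735/56) = I*sqrt(108827) + 56/29735 = 56/29735 + I*sqrt(108827)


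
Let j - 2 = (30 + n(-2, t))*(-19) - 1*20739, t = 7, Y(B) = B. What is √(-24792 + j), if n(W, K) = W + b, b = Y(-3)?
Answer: 2*I*√11501 ≈ 214.49*I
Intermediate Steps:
b = -3
n(W, K) = -3 + W (n(W, K) = W - 3 = -3 + W)
j = -21212 (j = 2 + ((30 + (-3 - 2))*(-19) - 1*20739) = 2 + ((30 - 5)*(-19) - 20739) = 2 + (25*(-19) - 20739) = 2 + (-475 - 20739) = 2 - 21214 = -21212)
√(-24792 + j) = √(-24792 - 21212) = √(-46004) = 2*I*√11501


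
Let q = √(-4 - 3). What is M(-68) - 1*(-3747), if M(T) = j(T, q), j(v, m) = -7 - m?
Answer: 3740 - I*√7 ≈ 3740.0 - 2.6458*I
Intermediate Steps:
q = I*√7 (q = √(-7) = I*√7 ≈ 2.6458*I)
M(T) = -7 - I*√7
M(-68) - 1*(-3747) = (-7 - I*√7) - 1*(-3747) = (-7 - I*√7) + 3747 = 3740 - I*√7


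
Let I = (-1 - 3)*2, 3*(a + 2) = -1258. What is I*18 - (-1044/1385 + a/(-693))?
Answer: -414215924/2879415 ≈ -143.85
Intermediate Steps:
a = -1264/3 (a = -2 + (⅓)*(-1258) = -2 - 1258/3 = -1264/3 ≈ -421.33)
I = -8 (I = -4*2 = -8)
I*18 - (-1044/1385 + a/(-693)) = -8*18 - (-1044/1385 - 1264/3/(-693)) = -144 - (-1044*1/1385 - 1264/3*(-1/693)) = -144 - (-1044/1385 + 1264/2079) = -144 - 1*(-419836/2879415) = -144 + 419836/2879415 = -414215924/2879415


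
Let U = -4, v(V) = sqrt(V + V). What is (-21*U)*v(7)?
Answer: 84*sqrt(14) ≈ 314.30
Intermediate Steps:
v(V) = sqrt(2)*sqrt(V) (v(V) = sqrt(2*V) = sqrt(2)*sqrt(V))
(-21*U)*v(7) = (-21*(-4))*(sqrt(2)*sqrt(7)) = 84*sqrt(14)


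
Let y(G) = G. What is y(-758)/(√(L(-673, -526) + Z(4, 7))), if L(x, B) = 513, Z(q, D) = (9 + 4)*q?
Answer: -758*√565/565 ≈ -31.889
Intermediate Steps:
Z(q, D) = 13*q
y(-758)/(√(L(-673, -526) + Z(4, 7))) = -758/√(513 + 13*4) = -758/√(513 + 52) = -758*√565/565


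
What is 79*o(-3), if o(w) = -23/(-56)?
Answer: 1817/56 ≈ 32.446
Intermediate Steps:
o(w) = 23/56 (o(w) = -23*(-1/56) = 23/56)
79*o(-3) = 79*(23/56) = 1817/56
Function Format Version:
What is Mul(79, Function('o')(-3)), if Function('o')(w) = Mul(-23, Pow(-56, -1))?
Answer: Rational(1817, 56) ≈ 32.446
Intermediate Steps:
Function('o')(w) = Rational(23, 56) (Function('o')(w) = Mul(-23, Rational(-1, 56)) = Rational(23, 56))
Mul(79, Function('o')(-3)) = Mul(79, Rational(23, 56)) = Rational(1817, 56)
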